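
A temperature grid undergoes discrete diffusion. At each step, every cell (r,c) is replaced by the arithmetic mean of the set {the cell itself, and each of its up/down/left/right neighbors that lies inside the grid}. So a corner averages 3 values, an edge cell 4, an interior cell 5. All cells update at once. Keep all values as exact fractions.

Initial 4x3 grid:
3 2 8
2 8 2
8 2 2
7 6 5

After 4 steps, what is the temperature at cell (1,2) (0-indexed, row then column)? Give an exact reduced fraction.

Step 1: cell (1,2) = 5
Step 2: cell (1,2) = 299/80
Step 3: cell (1,2) = 10553/2400
Step 4: cell (1,2) = 298441/72000
Full grid after step 4:
  559483/129600 3552047/864000 184811/43200
  470599/108000 1605163/360000 298441/72000
  59311/12000 812069/180000 965723/216000
  9059/1800 1064843/216000 290249/64800

Answer: 298441/72000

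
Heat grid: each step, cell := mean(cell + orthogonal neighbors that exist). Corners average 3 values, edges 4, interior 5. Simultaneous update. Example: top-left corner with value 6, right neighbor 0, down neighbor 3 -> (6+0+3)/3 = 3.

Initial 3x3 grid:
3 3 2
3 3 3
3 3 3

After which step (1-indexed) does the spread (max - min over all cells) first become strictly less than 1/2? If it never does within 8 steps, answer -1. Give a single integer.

Step 1: max=3, min=8/3, spread=1/3
  -> spread < 1/2 first at step 1
Step 2: max=3, min=49/18, spread=5/18
Step 3: max=3, min=607/216, spread=41/216
Step 4: max=1069/360, min=36749/12960, spread=347/2592
Step 5: max=10643/3600, min=2225863/777600, spread=2921/31104
Step 6: max=1270517/432000, min=134139461/46656000, spread=24611/373248
Step 7: max=28503259/9720000, min=8079357967/2799360000, spread=207329/4478976
Step 8: max=1516398401/518400000, min=485854847549/167961600000, spread=1746635/53747712

Answer: 1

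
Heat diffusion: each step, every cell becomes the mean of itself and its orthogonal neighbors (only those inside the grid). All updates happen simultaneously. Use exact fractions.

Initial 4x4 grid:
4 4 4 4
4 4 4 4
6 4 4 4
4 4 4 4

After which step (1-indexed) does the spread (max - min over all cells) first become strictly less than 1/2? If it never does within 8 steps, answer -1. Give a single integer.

Answer: 3

Derivation:
Step 1: max=14/3, min=4, spread=2/3
Step 2: max=271/60, min=4, spread=31/60
Step 3: max=2371/540, min=4, spread=211/540
  -> spread < 1/2 first at step 3
Step 4: max=232843/54000, min=4, spread=16843/54000
Step 5: max=2082643/486000, min=18079/4500, spread=130111/486000
Step 6: max=61962367/14580000, min=1087159/270000, spread=3255781/14580000
Step 7: max=1849953691/437400000, min=1091107/270000, spread=82360351/437400000
Step 8: max=55239316891/13122000000, min=196906441/48600000, spread=2074577821/13122000000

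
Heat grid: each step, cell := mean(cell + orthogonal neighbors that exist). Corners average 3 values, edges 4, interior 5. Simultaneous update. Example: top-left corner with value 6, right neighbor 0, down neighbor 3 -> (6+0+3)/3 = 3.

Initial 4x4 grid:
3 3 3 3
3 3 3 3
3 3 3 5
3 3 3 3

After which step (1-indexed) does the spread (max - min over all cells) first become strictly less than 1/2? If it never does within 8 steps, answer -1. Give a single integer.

Step 1: max=11/3, min=3, spread=2/3
Step 2: max=211/60, min=3, spread=31/60
Step 3: max=1831/540, min=3, spread=211/540
  -> spread < 1/2 first at step 3
Step 4: max=178843/54000, min=3, spread=16843/54000
Step 5: max=1596643/486000, min=13579/4500, spread=130111/486000
Step 6: max=47382367/14580000, min=817159/270000, spread=3255781/14580000
Step 7: max=1412553691/437400000, min=821107/270000, spread=82360351/437400000
Step 8: max=42117316891/13122000000, min=148306441/48600000, spread=2074577821/13122000000

Answer: 3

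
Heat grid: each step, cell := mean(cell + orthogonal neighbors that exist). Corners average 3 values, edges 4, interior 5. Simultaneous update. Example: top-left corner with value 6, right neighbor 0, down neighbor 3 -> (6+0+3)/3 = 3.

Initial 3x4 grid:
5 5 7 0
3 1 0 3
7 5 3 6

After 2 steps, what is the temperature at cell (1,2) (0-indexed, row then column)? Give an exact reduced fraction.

Answer: 287/100

Derivation:
Step 1: cell (1,2) = 14/5
Step 2: cell (1,2) = 287/100
Full grid after step 2:
  77/18 439/120 409/120 103/36
  121/30 181/50 287/100 743/240
  13/3 153/40 143/40 13/4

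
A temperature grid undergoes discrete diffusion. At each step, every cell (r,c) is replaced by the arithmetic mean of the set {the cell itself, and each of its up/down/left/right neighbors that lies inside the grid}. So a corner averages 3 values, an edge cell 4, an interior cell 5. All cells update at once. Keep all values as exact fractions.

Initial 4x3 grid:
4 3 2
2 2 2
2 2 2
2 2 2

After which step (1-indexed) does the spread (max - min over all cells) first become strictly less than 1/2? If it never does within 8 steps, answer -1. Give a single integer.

Step 1: max=3, min=2, spread=1
Step 2: max=11/4, min=2, spread=3/4
Step 3: max=1859/720, min=2, spread=419/720
Step 4: max=107603/43200, min=454/225, spread=4087/8640
  -> spread < 1/2 first at step 4
Step 5: max=232831/96000, min=110449/54000, spread=65659/172800
Step 6: max=370310263/155520000, min=1118551/540000, spread=1926703/6220800
Step 7: max=21905166517/9331200000, min=203726677/97200000, spread=93896221/373248000
Step 8: max=433412380501/186624000000, min=24688946711/11664000000, spread=61422773/298598400

Answer: 4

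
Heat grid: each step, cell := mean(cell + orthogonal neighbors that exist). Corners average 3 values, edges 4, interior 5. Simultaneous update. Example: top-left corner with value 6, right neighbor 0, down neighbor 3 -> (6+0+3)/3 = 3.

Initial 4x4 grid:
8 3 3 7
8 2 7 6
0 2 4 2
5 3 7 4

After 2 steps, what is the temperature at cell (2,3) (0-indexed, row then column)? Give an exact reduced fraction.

Step 1: cell (2,3) = 4
Step 2: cell (2,3) = 547/120
Full grid after step 2:
  89/18 74/15 281/60 95/18
  1139/240 39/10 237/50 577/120
  787/240 19/5 39/10 547/120
  32/9 817/240 1049/240 77/18

Answer: 547/120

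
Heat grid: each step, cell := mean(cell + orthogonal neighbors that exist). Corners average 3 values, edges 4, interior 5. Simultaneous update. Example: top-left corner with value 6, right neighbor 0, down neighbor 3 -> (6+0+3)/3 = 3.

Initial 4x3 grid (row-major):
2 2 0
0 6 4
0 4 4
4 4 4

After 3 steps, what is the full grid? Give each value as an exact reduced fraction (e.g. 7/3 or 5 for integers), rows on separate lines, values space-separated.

Answer: 2281/1080 17693/7200 27/10
2161/900 2083/750 3773/1200
4927/1800 9737/3000 1431/400
406/135 6217/1800 1361/360

Derivation:
After step 1:
  4/3 5/2 2
  2 16/5 7/2
  2 18/5 4
  8/3 4 4
After step 2:
  35/18 271/120 8/3
  32/15 74/25 127/40
  77/30 84/25 151/40
  26/9 107/30 4
After step 3:
  2281/1080 17693/7200 27/10
  2161/900 2083/750 3773/1200
  4927/1800 9737/3000 1431/400
  406/135 6217/1800 1361/360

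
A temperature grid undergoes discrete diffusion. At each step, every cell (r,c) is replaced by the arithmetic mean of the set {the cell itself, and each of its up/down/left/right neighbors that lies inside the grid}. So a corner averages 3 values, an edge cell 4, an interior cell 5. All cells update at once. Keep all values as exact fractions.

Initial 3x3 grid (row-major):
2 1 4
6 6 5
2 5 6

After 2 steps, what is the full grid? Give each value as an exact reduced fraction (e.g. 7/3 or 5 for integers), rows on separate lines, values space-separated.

After step 1:
  3 13/4 10/3
  4 23/5 21/4
  13/3 19/4 16/3
After step 2:
  41/12 851/240 71/18
  239/60 437/100 1111/240
  157/36 1141/240 46/9

Answer: 41/12 851/240 71/18
239/60 437/100 1111/240
157/36 1141/240 46/9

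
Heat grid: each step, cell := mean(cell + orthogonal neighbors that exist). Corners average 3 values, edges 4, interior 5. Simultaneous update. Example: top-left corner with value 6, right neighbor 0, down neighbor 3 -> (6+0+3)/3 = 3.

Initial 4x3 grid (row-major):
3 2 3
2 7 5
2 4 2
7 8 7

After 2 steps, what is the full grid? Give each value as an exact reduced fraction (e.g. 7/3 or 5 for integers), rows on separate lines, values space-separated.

Answer: 115/36 161/48 34/9
163/48 201/50 193/48
1051/240 467/100 1141/240
191/36 673/120 50/9

Derivation:
After step 1:
  7/3 15/4 10/3
  7/2 4 17/4
  15/4 23/5 9/2
  17/3 13/2 17/3
After step 2:
  115/36 161/48 34/9
  163/48 201/50 193/48
  1051/240 467/100 1141/240
  191/36 673/120 50/9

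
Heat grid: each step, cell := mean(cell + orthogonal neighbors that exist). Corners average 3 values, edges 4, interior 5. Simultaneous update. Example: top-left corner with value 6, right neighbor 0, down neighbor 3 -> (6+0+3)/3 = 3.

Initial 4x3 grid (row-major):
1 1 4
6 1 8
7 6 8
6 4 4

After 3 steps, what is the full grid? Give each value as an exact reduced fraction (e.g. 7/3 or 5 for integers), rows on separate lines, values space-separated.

Answer: 7399/2160 5543/1600 4387/1080
1831/450 4443/1000 33371/7200
18533/3600 10251/2000 39191/7200
727/135 1101/200 11867/2160

Derivation:
After step 1:
  8/3 7/4 13/3
  15/4 22/5 21/4
  25/4 26/5 13/2
  17/3 5 16/3
After step 2:
  49/18 263/80 34/9
  64/15 407/100 1229/240
  313/60 547/100 1337/240
  203/36 53/10 101/18
After step 3:
  7399/2160 5543/1600 4387/1080
  1831/450 4443/1000 33371/7200
  18533/3600 10251/2000 39191/7200
  727/135 1101/200 11867/2160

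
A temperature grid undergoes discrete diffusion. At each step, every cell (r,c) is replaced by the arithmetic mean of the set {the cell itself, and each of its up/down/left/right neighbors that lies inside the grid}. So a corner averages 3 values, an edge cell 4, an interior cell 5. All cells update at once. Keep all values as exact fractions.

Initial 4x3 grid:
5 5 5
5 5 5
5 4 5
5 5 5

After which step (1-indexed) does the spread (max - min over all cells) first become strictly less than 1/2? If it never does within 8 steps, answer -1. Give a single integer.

Answer: 1

Derivation:
Step 1: max=5, min=19/4, spread=1/4
  -> spread < 1/2 first at step 1
Step 2: max=5, min=477/100, spread=23/100
Step 3: max=1987/400, min=23189/4800, spread=131/960
Step 4: max=35609/7200, min=209449/43200, spread=841/8640
Step 5: max=7106627/1440000, min=83857949/17280000, spread=56863/691200
Step 6: max=63810457/12960000, min=756065659/155520000, spread=386393/6220800
Step 7: max=25499641187/5184000000, min=302646276869/62208000000, spread=26795339/497664000
Step 8: max=1528113850333/311040000000, min=18178584285871/3732480000000, spread=254051069/5971968000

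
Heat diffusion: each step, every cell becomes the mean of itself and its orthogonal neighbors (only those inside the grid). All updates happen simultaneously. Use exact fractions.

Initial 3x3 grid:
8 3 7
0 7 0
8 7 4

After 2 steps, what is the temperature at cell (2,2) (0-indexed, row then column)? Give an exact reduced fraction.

Step 1: cell (2,2) = 11/3
Step 2: cell (2,2) = 44/9
Full grid after step 2:
  47/9 333/80 169/36
  1069/240 132/25 149/40
  23/4 557/120 44/9

Answer: 44/9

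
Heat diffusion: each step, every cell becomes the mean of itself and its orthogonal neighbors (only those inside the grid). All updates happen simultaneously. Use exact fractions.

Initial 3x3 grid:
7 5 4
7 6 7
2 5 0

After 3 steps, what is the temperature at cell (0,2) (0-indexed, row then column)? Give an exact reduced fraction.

Step 1: cell (0,2) = 16/3
Step 2: cell (0,2) = 181/36
Step 3: cell (0,2) = 2263/432
Full grid after step 3:
  619/108 7739/1440 2263/432
  831/160 3083/600 13433/2880
  2099/432 12733/2880 317/72

Answer: 2263/432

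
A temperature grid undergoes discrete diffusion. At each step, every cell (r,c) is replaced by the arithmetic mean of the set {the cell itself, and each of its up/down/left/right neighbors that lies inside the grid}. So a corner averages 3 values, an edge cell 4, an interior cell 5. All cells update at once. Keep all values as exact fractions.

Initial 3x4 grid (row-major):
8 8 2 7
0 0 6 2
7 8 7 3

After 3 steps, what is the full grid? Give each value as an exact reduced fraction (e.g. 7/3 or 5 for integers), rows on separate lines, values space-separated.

Answer: 1273/270 32693/7200 33793/7200 9259/2160
65551/14400 14377/3000 26479/6000 32713/7200
3503/720 1901/400 2939/600 269/60

Derivation:
After step 1:
  16/3 9/2 23/4 11/3
  15/4 22/5 17/5 9/2
  5 11/2 6 4
After step 2:
  163/36 1199/240 1039/240 167/36
  1109/240 431/100 481/100 467/120
  19/4 209/40 189/40 29/6
After step 3:
  1273/270 32693/7200 33793/7200 9259/2160
  65551/14400 14377/3000 26479/6000 32713/7200
  3503/720 1901/400 2939/600 269/60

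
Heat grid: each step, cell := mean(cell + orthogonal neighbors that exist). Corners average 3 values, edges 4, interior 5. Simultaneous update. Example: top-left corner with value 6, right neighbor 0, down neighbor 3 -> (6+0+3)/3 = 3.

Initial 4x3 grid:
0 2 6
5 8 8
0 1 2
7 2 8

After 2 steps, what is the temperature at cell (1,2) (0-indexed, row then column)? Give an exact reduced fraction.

Step 1: cell (1,2) = 6
Step 2: cell (1,2) = 1253/240
Full grid after step 2:
  115/36 247/60 46/9
  409/120 413/100 1253/240
  121/40 199/50 347/80
  43/12 141/40 53/12

Answer: 1253/240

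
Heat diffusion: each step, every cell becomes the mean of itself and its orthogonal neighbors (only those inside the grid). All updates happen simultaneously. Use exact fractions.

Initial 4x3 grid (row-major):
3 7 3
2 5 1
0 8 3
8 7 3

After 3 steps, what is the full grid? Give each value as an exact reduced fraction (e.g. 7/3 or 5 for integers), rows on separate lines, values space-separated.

Answer: 1411/360 27757/7200 8401/2160
4667/1200 24571/6000 27427/7200
1363/300 26171/6000 31187/7200
1751/360 36167/7200 10001/2160

Derivation:
After step 1:
  4 9/2 11/3
  5/2 23/5 3
  9/2 23/5 15/4
  5 13/2 13/3
After step 2:
  11/3 503/120 67/18
  39/10 96/25 901/240
  83/20 479/100 941/240
  16/3 613/120 175/36
After step 3:
  1411/360 27757/7200 8401/2160
  4667/1200 24571/6000 27427/7200
  1363/300 26171/6000 31187/7200
  1751/360 36167/7200 10001/2160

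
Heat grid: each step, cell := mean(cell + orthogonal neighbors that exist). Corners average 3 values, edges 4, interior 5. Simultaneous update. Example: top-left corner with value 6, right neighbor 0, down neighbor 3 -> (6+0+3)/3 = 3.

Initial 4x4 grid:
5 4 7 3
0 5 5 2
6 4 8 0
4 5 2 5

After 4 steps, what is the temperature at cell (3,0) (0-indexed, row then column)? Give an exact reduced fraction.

Step 1: cell (3,0) = 5
Step 2: cell (3,0) = 49/12
Step 3: cell (3,0) = 3227/720
Step 4: cell (3,0) = 18289/4320
Full grid after step 4:
  45391/10800 9379/2250 3239/750 28927/7200
  146629/36000 26183/6000 244211/60000 290999/72000
  155989/36000 249787/60000 94681/22500 808181/216000
  18289/4320 314533/72000 855071/216000 62627/16200

Answer: 18289/4320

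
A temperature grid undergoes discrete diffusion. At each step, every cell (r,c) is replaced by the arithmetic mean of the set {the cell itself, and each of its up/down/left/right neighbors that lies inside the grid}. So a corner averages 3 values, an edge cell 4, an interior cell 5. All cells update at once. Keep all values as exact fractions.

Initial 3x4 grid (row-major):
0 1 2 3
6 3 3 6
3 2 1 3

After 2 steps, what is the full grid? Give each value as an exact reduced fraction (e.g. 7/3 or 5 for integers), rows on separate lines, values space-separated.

Answer: 41/18 109/48 125/48 29/9
3 51/20 57/20 55/16
107/36 67/24 65/24 28/9

Derivation:
After step 1:
  7/3 3/2 9/4 11/3
  3 3 3 15/4
  11/3 9/4 9/4 10/3
After step 2:
  41/18 109/48 125/48 29/9
  3 51/20 57/20 55/16
  107/36 67/24 65/24 28/9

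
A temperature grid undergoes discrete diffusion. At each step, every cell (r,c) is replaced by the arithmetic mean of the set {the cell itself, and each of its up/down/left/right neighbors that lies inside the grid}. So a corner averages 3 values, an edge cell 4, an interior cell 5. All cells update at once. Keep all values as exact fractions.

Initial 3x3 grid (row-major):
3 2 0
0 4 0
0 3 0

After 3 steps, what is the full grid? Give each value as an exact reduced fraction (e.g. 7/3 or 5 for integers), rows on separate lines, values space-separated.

After step 1:
  5/3 9/4 2/3
  7/4 9/5 1
  1 7/4 1
After step 2:
  17/9 383/240 47/36
  373/240 171/100 67/60
  3/2 111/80 5/4
After step 3:
  907/540 23401/14400 2893/2160
  23951/14400 8837/6000 1211/900
  533/360 2339/1600 901/720

Answer: 907/540 23401/14400 2893/2160
23951/14400 8837/6000 1211/900
533/360 2339/1600 901/720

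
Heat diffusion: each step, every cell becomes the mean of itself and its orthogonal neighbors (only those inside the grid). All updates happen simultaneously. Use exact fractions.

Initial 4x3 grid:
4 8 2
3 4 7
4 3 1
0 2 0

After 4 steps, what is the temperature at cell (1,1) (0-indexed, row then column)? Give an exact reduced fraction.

Answer: 678703/180000

Derivation:
Step 1: cell (1,1) = 5
Step 2: cell (1,1) = 391/100
Step 3: cell (1,1) = 6031/1500
Step 4: cell (1,1) = 678703/180000
Full grid after step 4:
  15331/3600 1902677/432000 139229/32400
  273887/72000 678703/180000 823411/216000
  208747/72000 116409/40000 204497/72000
  102227/43200 643733/288000 98627/43200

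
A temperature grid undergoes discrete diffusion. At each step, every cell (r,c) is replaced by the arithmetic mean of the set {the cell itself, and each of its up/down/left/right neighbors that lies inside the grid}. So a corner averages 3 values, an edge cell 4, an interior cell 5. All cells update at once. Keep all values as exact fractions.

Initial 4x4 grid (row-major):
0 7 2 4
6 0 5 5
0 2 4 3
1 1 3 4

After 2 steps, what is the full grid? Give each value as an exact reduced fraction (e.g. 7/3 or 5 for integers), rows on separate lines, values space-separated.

After step 1:
  13/3 9/4 9/2 11/3
  3/2 4 16/5 17/4
  9/4 7/5 17/5 4
  2/3 7/4 3 10/3
After step 2:
  97/36 181/48 817/240 149/36
  145/48 247/100 387/100 907/240
  349/240 64/25 3 899/240
  14/9 409/240 689/240 31/9

Answer: 97/36 181/48 817/240 149/36
145/48 247/100 387/100 907/240
349/240 64/25 3 899/240
14/9 409/240 689/240 31/9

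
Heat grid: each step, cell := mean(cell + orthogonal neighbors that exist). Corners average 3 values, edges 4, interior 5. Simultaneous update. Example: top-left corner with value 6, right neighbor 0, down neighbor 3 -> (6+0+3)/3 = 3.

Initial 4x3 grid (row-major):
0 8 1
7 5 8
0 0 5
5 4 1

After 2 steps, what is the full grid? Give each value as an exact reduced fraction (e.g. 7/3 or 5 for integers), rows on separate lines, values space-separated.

After step 1:
  5 7/2 17/3
  3 28/5 19/4
  3 14/5 7/2
  3 5/2 10/3
After step 2:
  23/6 593/120 167/36
  83/20 393/100 1171/240
  59/20 87/25 863/240
  17/6 349/120 28/9

Answer: 23/6 593/120 167/36
83/20 393/100 1171/240
59/20 87/25 863/240
17/6 349/120 28/9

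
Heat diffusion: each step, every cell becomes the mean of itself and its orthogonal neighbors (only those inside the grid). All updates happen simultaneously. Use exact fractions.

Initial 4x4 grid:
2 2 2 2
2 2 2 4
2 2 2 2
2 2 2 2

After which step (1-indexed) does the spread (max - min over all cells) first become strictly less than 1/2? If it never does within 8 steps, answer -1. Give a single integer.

Answer: 3

Derivation:
Step 1: max=8/3, min=2, spread=2/3
Step 2: max=151/60, min=2, spread=31/60
Step 3: max=1291/540, min=2, spread=211/540
  -> spread < 1/2 first at step 3
Step 4: max=124843/54000, min=2, spread=16843/54000
Step 5: max=1110643/486000, min=9079/4500, spread=130111/486000
Step 6: max=32802367/14580000, min=547159/270000, spread=3255781/14580000
Step 7: max=975153691/437400000, min=551107/270000, spread=82360351/437400000
Step 8: max=28995316891/13122000000, min=99706441/48600000, spread=2074577821/13122000000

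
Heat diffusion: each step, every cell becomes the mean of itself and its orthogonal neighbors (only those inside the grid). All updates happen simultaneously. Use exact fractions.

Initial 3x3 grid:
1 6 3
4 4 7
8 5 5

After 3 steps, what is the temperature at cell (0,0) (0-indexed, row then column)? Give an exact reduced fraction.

Step 1: cell (0,0) = 11/3
Step 2: cell (0,0) = 137/36
Step 3: cell (0,0) = 9307/2160
Full grid after step 3:
  9307/2160 10439/2400 10217/2160
  65809/14400 1838/375 23653/4800
  11047/2160 37067/7200 11557/2160

Answer: 9307/2160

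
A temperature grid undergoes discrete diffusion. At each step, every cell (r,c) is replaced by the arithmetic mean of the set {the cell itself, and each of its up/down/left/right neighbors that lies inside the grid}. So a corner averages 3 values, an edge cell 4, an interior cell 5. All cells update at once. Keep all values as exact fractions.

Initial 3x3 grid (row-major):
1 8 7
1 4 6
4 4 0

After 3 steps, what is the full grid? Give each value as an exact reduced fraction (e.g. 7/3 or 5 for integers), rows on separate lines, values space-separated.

Answer: 4303/1080 16093/3600 3647/720
24611/7200 24589/6000 63397/14400
129/40 12343/3600 8501/2160

Derivation:
After step 1:
  10/3 5 7
  5/2 23/5 17/4
  3 3 10/3
After step 2:
  65/18 299/60 65/12
  403/120 387/100 1151/240
  17/6 209/60 127/36
After step 3:
  4303/1080 16093/3600 3647/720
  24611/7200 24589/6000 63397/14400
  129/40 12343/3600 8501/2160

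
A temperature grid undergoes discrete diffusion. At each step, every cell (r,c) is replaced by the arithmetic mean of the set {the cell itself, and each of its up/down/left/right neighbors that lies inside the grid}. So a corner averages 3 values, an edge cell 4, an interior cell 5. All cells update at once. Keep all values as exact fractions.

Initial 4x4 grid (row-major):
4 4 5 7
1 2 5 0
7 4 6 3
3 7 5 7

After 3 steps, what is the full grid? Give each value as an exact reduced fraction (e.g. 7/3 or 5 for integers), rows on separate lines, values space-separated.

After step 1:
  3 15/4 21/4 4
  7/2 16/5 18/5 15/4
  15/4 26/5 23/5 4
  17/3 19/4 25/4 5
After step 2:
  41/12 19/5 83/20 13/3
  269/80 77/20 102/25 307/80
  1087/240 43/10 473/100 347/80
  85/18 82/15 103/20 61/12
After step 3:
  2539/720 913/240 4909/1200 2957/720
  1819/480 7757/2000 8259/2000 9953/2400
  6089/1440 27451/6000 9039/2000 10793/2400
  10597/2160 707/144 2043/400 3497/720

Answer: 2539/720 913/240 4909/1200 2957/720
1819/480 7757/2000 8259/2000 9953/2400
6089/1440 27451/6000 9039/2000 10793/2400
10597/2160 707/144 2043/400 3497/720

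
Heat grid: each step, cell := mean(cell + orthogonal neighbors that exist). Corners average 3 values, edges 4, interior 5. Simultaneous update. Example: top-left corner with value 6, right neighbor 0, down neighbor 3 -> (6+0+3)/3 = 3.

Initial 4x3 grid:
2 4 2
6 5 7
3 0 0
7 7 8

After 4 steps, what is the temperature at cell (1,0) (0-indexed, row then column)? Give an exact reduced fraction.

Step 1: cell (1,0) = 4
Step 2: cell (1,0) = 41/10
Step 3: cell (1,0) = 2347/600
Step 4: cell (1,0) = 48581/12000
Full grid after step 4:
  167441/43200 3365687/864000 494473/129600
  48581/12000 1406803/360000 854333/216000
  460409/108000 191641/45000 99077/24000
  296269/64800 1934351/432000 47899/10800

Answer: 48581/12000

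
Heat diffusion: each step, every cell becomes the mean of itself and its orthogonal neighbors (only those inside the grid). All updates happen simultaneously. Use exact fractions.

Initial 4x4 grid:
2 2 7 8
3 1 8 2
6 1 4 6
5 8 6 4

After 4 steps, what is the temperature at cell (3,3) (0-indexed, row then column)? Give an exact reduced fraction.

Answer: 161677/32400

Derivation:
Step 1: cell (3,3) = 16/3
Step 2: cell (3,3) = 89/18
Step 3: cell (3,3) = 1097/216
Step 4: cell (3,3) = 161677/32400
Full grid after step 4:
  55181/16200 838133/216000 991837/216000 331939/64800
  782903/216000 44597/11250 838717/180000 269953/54000
  900623/216000 791621/180000 424561/90000 270347/54000
  59839/12960 514549/108000 533329/108000 161677/32400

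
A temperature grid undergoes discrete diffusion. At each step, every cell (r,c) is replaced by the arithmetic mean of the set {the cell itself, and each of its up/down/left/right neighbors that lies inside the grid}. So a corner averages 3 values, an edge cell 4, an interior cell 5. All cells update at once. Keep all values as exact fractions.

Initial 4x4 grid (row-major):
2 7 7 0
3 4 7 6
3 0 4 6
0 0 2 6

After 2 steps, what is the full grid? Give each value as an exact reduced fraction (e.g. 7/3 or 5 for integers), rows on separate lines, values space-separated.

Answer: 4 369/80 1211/240 43/9
127/40 4 118/25 1211/240
77/40 61/25 201/50 1123/240
1 67/40 359/120 79/18

Derivation:
After step 1:
  4 5 21/4 13/3
  3 21/5 28/5 19/4
  3/2 11/5 19/5 11/2
  1 1/2 3 14/3
After step 2:
  4 369/80 1211/240 43/9
  127/40 4 118/25 1211/240
  77/40 61/25 201/50 1123/240
  1 67/40 359/120 79/18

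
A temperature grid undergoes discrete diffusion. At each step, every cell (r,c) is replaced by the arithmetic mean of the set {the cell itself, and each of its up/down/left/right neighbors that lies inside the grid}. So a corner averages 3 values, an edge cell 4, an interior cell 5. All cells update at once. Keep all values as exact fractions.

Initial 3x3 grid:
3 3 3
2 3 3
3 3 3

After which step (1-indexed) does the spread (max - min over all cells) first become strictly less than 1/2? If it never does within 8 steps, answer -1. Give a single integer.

Answer: 1

Derivation:
Step 1: max=3, min=8/3, spread=1/3
  -> spread < 1/2 first at step 1
Step 2: max=3, min=653/240, spread=67/240
Step 3: max=593/200, min=6043/2160, spread=1807/10800
Step 4: max=15839/5400, min=2434037/864000, spread=33401/288000
Step 5: max=1576609/540000, min=22098067/7776000, spread=3025513/38880000
Step 6: max=83644051/28800000, min=8866273133/3110400000, spread=53531/995328
Step 7: max=22536883949/7776000000, min=533839074151/186624000000, spread=450953/11943936
Step 8: max=2698351389481/933120000000, min=32083416439397/11197440000000, spread=3799043/143327232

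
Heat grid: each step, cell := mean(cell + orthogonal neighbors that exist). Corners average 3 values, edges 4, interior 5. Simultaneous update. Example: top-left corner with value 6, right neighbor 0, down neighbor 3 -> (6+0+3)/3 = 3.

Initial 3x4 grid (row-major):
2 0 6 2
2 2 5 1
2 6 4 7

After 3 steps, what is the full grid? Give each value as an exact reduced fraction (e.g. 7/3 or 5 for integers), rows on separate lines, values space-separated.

After step 1:
  4/3 5/2 13/4 3
  2 3 18/5 15/4
  10/3 7/2 11/2 4
After step 2:
  35/18 121/48 247/80 10/3
  29/12 73/25 191/50 287/80
  53/18 23/6 83/20 53/12
After step 3:
  991/432 18851/7200 7657/2400 1201/360
  9203/3600 18613/6000 3513/1000 6063/1600
  331/108 12463/3600 811/200 2917/720

Answer: 991/432 18851/7200 7657/2400 1201/360
9203/3600 18613/6000 3513/1000 6063/1600
331/108 12463/3600 811/200 2917/720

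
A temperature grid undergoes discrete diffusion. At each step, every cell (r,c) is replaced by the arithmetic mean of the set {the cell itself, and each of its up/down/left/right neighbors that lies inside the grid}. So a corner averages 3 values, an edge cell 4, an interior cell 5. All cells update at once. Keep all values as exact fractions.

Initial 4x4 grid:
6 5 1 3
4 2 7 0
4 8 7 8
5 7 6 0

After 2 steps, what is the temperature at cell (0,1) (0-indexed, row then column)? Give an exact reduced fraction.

Step 1: cell (0,1) = 7/2
Step 2: cell (0,1) = 177/40
Full grid after step 2:
  25/6 177/40 367/120 59/18
  389/80 217/50 243/50 779/240
  1211/240 119/20 499/100 1207/240
  205/36 673/120 701/120 161/36

Answer: 177/40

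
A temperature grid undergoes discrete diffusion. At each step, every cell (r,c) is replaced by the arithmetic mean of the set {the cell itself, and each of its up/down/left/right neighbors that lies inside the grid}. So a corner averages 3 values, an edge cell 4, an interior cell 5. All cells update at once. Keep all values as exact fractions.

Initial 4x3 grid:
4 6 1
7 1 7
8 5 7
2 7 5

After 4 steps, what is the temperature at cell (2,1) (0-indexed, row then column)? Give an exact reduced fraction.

Step 1: cell (2,1) = 28/5
Step 2: cell (2,1) = 541/100
Step 3: cell (2,1) = 10593/2000
Step 4: cell (2,1) = 636997/120000
Full grid after step 4:
  153659/32400 505753/108000 147209/32400
  544733/108000 438979/90000 528983/108000
  569453/108000 636997/120000 566953/108000
  704981/129600 523901/96000 711781/129600

Answer: 636997/120000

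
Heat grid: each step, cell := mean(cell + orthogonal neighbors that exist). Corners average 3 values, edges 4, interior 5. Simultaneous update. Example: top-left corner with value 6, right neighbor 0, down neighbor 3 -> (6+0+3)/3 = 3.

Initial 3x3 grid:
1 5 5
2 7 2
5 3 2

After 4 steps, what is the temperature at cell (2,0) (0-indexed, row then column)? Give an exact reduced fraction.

Answer: 118219/32400

Derivation:
Step 1: cell (2,0) = 10/3
Step 2: cell (2,0) = 34/9
Step 3: cell (2,0) = 1907/540
Step 4: cell (2,0) = 118219/32400
Full grid after step 4:
  484151/129600 1613021/432000 83071/21600
  347213/96000 675677/180000 398599/108000
  118219/32400 3101167/864000 475951/129600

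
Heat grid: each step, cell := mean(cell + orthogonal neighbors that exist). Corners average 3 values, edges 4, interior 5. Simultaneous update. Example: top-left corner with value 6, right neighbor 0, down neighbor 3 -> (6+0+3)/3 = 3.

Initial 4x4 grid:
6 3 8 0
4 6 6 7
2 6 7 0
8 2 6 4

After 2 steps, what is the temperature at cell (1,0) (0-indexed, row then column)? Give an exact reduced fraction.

Step 1: cell (1,0) = 9/2
Step 2: cell (1,0) = 113/24
Full grid after step 2:
  175/36 29/6 109/20 25/6
  113/24 533/100 243/50 391/80
  181/40 251/50 513/100 193/48
  29/6 377/80 223/48 151/36

Answer: 113/24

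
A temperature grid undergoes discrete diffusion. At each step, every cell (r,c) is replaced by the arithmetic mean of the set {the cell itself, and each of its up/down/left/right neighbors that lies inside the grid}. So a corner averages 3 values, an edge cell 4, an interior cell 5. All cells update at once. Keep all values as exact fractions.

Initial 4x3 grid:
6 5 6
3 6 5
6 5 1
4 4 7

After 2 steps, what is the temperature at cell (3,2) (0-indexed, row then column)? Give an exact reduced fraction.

Step 1: cell (3,2) = 4
Step 2: cell (3,2) = 9/2
Full grid after step 2:
  47/9 411/80 187/36
  1153/240 247/50 287/60
  1129/240 116/25 87/20
  85/18 271/60 9/2

Answer: 9/2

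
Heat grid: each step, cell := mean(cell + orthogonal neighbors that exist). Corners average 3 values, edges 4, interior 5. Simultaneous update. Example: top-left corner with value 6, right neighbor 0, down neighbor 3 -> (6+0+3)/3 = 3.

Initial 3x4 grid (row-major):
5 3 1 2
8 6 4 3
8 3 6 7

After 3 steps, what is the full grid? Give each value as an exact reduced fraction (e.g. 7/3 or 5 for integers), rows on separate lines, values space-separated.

Answer: 683/135 31403/7200 8431/2400 467/144
80531/14400 29329/6000 1574/375 6977/1800
6319/1080 39203/7200 34793/7200 1963/432

Derivation:
After step 1:
  16/3 15/4 5/2 2
  27/4 24/5 4 4
  19/3 23/4 5 16/3
After step 2:
  95/18 983/240 49/16 17/6
  1393/240 501/100 203/50 23/6
  113/18 1313/240 241/48 43/9
After step 3:
  683/135 31403/7200 8431/2400 467/144
  80531/14400 29329/6000 1574/375 6977/1800
  6319/1080 39203/7200 34793/7200 1963/432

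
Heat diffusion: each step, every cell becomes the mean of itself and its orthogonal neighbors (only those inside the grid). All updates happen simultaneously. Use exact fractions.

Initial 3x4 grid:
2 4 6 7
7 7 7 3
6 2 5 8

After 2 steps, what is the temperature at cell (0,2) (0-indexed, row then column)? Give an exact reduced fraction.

Step 1: cell (0,2) = 6
Step 2: cell (0,2) = 1301/240
Full grid after step 2:
  175/36 1229/240 1301/240 211/36
  607/120 21/4 23/4 1351/240
  31/6 209/40 643/120 205/36

Answer: 1301/240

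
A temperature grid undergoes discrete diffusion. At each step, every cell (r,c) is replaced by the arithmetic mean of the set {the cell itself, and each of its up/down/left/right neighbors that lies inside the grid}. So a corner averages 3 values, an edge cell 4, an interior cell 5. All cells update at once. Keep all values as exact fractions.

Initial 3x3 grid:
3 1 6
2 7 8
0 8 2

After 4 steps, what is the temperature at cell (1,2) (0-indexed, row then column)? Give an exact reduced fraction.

Step 1: cell (1,2) = 23/4
Step 2: cell (1,2) = 439/80
Step 3: cell (1,2) = 24373/4800
Step 4: cell (1,2) = 1407631/288000
Full grid after step 4:
  54331/14400 1223881/288000 16939/3600
  834317/216000 1570741/360000 1407631/288000
  518479/129600 3885143/864000 8857/1800

Answer: 1407631/288000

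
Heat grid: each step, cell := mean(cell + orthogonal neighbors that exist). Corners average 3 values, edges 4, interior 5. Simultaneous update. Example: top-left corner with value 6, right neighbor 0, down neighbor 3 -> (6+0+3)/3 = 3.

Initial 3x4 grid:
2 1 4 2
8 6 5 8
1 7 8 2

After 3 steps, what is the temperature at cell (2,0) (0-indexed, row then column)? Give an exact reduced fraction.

Step 1: cell (2,0) = 16/3
Step 2: cell (2,0) = 181/36
Step 3: cell (2,0) = 10889/2160
Full grid after step 3:
  4397/1080 30151/7200 30511/7200 4871/1080
  7333/1600 4743/1000 15089/3000 69737/14400
  10889/2160 19063/3600 3203/600 3919/720

Answer: 10889/2160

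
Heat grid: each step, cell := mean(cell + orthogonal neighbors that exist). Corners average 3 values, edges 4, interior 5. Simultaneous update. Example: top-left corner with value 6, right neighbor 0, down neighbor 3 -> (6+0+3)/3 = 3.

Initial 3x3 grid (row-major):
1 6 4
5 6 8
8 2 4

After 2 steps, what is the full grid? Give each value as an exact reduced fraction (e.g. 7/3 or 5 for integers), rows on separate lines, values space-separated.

Answer: 53/12 393/80 21/4
97/20 503/100 647/120
5 301/60 91/18

Derivation:
After step 1:
  4 17/4 6
  5 27/5 11/2
  5 5 14/3
After step 2:
  53/12 393/80 21/4
  97/20 503/100 647/120
  5 301/60 91/18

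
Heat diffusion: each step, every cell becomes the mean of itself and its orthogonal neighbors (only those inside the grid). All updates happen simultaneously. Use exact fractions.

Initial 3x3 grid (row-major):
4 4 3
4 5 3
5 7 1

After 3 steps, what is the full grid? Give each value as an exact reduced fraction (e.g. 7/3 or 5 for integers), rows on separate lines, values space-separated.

Answer: 1531/360 14143/3600 997/270
31811/7200 3133/750 4481/1200
626/135 3429/800 4283/1080

Derivation:
After step 1:
  4 4 10/3
  9/2 23/5 3
  16/3 9/2 11/3
After step 2:
  25/6 239/60 31/9
  553/120 103/25 73/20
  43/9 181/40 67/18
After step 3:
  1531/360 14143/3600 997/270
  31811/7200 3133/750 4481/1200
  626/135 3429/800 4283/1080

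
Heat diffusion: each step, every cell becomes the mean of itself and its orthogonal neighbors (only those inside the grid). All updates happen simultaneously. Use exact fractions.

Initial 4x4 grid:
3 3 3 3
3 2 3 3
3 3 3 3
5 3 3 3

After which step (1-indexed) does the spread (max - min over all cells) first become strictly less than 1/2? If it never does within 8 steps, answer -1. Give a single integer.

Step 1: max=11/3, min=11/4, spread=11/12
Step 2: max=32/9, min=139/50, spread=349/450
Step 3: max=7183/2160, min=6833/2400, spread=10333/21600
  -> spread < 1/2 first at step 3
Step 4: max=211741/64800, min=69649/24000, spread=236887/648000
Step 5: max=6207511/1944000, min=6289961/2160000, spread=5465461/19440000
Step 6: max=36856181/11664000, min=63255187/21600000, spread=134919001/583200000
Step 7: max=5470429903/1749600000, min=571767827/194400000, spread=16225973/87480000
Step 8: max=163051170601/52488000000, min=17207150549/5832000000, spread=409340783/2624400000

Answer: 3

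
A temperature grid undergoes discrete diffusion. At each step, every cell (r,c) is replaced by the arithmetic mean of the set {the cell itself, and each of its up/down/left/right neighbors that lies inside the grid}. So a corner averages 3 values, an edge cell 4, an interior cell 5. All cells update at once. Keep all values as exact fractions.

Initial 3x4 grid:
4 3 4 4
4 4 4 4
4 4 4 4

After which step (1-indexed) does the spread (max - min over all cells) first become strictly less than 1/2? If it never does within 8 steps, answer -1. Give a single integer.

Answer: 1

Derivation:
Step 1: max=4, min=11/3, spread=1/3
  -> spread < 1/2 first at step 1
Step 2: max=4, min=449/120, spread=31/120
Step 3: max=4, min=4109/1080, spread=211/1080
Step 4: max=7153/1800, min=415103/108000, spread=14077/108000
Step 5: max=428317/108000, min=3747593/972000, spread=5363/48600
Step 6: max=237131/60000, min=112899191/29160000, spread=93859/1166400
Step 7: max=383463533/97200000, min=6788125519/1749600000, spread=4568723/69984000
Step 8: max=11482381111/2916000000, min=408123564371/104976000000, spread=8387449/167961600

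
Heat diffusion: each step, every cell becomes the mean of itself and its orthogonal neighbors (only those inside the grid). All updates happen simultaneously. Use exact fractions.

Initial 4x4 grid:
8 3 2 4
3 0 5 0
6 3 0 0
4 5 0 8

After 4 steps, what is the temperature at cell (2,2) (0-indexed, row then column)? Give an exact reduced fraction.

Step 1: cell (2,2) = 8/5
Step 2: cell (2,2) = 221/100
Step 3: cell (2,2) = 7271/3000
Step 4: cell (2,2) = 231533/90000
Full grid after step 4:
  11699/3240 139979/43200 21453/8000 1648/675
  6209/1728 17507/5625 38653/15000 55049/24000
  51683/14400 93397/30000 231533/90000 504673/216000
  4313/1200 46547/14400 587653/216000 80309/32400

Answer: 231533/90000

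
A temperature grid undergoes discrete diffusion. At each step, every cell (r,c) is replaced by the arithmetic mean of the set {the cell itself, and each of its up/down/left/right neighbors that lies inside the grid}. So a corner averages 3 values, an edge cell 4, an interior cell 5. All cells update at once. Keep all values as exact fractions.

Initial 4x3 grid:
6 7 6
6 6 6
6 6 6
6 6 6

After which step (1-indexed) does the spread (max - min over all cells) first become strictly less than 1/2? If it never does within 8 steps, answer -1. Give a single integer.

Answer: 1

Derivation:
Step 1: max=19/3, min=6, spread=1/3
  -> spread < 1/2 first at step 1
Step 2: max=1507/240, min=6, spread=67/240
Step 3: max=13397/2160, min=6, spread=437/2160
Step 4: max=5341531/864000, min=6009/1000, spread=29951/172800
Step 5: max=47871821/7776000, min=20329/3375, spread=206761/1555200
Step 6: max=19118595571/3110400000, min=32565671/5400000, spread=14430763/124416000
Step 7: max=1144851741689/186624000000, min=2609652727/432000000, spread=139854109/1492992000
Step 8: max=68607111890251/11197440000000, min=235131228977/38880000000, spread=7114543559/89579520000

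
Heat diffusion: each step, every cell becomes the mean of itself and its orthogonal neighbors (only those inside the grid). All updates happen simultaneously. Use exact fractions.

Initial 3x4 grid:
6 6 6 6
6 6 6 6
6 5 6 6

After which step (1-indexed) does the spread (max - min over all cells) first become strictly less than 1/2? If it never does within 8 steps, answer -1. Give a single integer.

Step 1: max=6, min=17/3, spread=1/3
  -> spread < 1/2 first at step 1
Step 2: max=6, min=689/120, spread=31/120
Step 3: max=6, min=6269/1080, spread=211/1080
Step 4: max=10753/1800, min=631103/108000, spread=14077/108000
Step 5: max=644317/108000, min=5691593/972000, spread=5363/48600
Step 6: max=357131/60000, min=171219191/29160000, spread=93859/1166400
Step 7: max=577863533/97200000, min=10287325519/1749600000, spread=4568723/69984000
Step 8: max=17314381111/2916000000, min=618075564371/104976000000, spread=8387449/167961600

Answer: 1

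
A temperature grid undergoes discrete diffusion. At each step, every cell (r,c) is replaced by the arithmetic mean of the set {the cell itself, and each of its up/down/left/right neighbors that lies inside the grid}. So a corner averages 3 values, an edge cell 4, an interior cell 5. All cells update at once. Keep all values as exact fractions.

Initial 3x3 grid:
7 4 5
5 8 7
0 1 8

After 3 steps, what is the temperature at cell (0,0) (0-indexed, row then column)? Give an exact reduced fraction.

Step 1: cell (0,0) = 16/3
Step 2: cell (0,0) = 49/9
Step 3: cell (0,0) = 547/108
Full grid after step 3:
  547/108 1009/180 619/108
  427/90 2001/400 256/45
  587/144 13589/2880 2209/432

Answer: 547/108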